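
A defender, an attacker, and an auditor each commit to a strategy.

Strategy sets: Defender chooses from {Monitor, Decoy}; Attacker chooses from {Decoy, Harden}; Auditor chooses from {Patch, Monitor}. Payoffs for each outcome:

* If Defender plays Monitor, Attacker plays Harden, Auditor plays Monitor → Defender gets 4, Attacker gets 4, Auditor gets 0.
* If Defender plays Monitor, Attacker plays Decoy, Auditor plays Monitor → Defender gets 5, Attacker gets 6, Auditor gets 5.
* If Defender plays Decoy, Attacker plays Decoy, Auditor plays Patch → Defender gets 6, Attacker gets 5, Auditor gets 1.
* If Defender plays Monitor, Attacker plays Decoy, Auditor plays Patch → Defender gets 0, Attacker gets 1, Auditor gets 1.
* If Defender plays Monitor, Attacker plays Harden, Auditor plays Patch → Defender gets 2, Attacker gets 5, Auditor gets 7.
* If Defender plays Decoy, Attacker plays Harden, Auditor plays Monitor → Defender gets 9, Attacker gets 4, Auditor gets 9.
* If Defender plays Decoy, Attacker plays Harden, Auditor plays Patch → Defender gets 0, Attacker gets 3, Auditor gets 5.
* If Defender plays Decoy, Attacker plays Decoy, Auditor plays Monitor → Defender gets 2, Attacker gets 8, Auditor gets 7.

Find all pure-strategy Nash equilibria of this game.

The pure Nash equilibria are (Monitor, Decoy, Monitor); (Monitor, Harden, Patch).

Defender against (Decoy, Patch): payoffs 0, 6 → best response Decoy.
Defender against (Decoy, Monitor): payoffs 5, 2 → best response Monitor.
Defender against (Harden, Patch): payoffs 2, 0 → best response Monitor.
Defender against (Harden, Monitor): payoffs 4, 9 → best response Decoy.
Attacker against (Monitor, Patch): payoffs 1, 5 → best response Harden.
Attacker against (Monitor, Monitor): payoffs 6, 4 → best response Decoy.
Attacker against (Decoy, Patch): payoffs 5, 3 → best response Decoy.
Attacker against (Decoy, Monitor): payoffs 8, 4 → best response Decoy.
Auditor against (Monitor, Decoy): payoffs 1, 5 → best response Monitor.
Auditor against (Monitor, Harden): payoffs 7, 0 → best response Patch.
Auditor against (Decoy, Decoy): payoffs 1, 7 → best response Monitor.
Auditor against (Decoy, Harden): payoffs 5, 9 → best response Monitor.
Mutual best responses: (Monitor, Decoy, Monitor); (Monitor, Harden, Patch).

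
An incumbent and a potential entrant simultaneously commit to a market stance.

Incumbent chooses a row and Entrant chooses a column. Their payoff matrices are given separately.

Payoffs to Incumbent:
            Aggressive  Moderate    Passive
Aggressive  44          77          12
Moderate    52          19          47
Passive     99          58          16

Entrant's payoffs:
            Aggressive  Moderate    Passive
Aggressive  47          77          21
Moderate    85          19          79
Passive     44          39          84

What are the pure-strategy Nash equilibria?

For each player, find the best response to each opponent profile; mutual best responses are the pure NE.
Incumbent against Aggressive: payoffs 44, 52, 99 → best response Passive.
Incumbent against Moderate: payoffs 77, 19, 58 → best response Aggressive.
Incumbent against Passive: payoffs 12, 47, 16 → best response Moderate.
Entrant against Aggressive: payoffs 47, 77, 21 → best response Moderate.
Entrant against Moderate: payoffs 85, 19, 79 → best response Aggressive.
Entrant against Passive: payoffs 44, 39, 84 → best response Passive.
Mutual best responses: (Aggressive, Moderate).

(Aggressive, Moderate)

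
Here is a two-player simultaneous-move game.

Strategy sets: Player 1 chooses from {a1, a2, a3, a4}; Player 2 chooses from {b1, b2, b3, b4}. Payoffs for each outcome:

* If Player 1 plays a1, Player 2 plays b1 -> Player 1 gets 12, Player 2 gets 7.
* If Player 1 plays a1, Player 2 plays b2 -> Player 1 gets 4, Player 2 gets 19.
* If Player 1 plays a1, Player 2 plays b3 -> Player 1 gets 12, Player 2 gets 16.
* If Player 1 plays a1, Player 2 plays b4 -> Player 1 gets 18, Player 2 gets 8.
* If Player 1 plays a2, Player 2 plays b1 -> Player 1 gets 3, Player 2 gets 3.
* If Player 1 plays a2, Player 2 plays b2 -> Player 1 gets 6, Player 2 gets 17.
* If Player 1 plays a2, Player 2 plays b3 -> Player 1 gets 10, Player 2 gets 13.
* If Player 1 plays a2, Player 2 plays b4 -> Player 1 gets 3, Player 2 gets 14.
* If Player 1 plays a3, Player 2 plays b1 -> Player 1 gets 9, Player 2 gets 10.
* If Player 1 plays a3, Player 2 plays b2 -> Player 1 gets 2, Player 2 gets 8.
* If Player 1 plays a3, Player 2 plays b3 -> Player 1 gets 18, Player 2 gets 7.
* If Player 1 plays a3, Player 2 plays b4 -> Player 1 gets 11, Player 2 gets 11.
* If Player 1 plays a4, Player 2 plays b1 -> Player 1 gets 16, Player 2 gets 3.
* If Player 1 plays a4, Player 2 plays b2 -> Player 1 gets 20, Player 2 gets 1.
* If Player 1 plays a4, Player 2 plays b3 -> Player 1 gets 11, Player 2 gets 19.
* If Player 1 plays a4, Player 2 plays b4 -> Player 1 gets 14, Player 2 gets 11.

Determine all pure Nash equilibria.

Player 1 against b1: payoffs 12, 3, 9, 16 → best response a4.
Player 1 against b2: payoffs 4, 6, 2, 20 → best response a4.
Player 1 against b3: payoffs 12, 10, 18, 11 → best response a3.
Player 1 against b4: payoffs 18, 3, 11, 14 → best response a1.
Player 2 against a1: payoffs 7, 19, 16, 8 → best response b2.
Player 2 against a2: payoffs 3, 17, 13, 14 → best response b2.
Player 2 against a3: payoffs 10, 8, 7, 11 → best response b4.
Player 2 against a4: payoffs 3, 1, 19, 11 → best response b3.
No profile is a mutual best response for all players.

none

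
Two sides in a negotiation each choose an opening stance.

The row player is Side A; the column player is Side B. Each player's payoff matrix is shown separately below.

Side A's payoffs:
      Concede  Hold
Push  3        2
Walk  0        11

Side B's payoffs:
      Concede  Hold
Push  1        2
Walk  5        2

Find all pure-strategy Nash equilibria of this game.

For each strategy profile, look for a profitable unilateral deviation.
(Push, Concede): Side B can switch to Hold (1 → 2). Not NE.
(Push, Hold): Side A can switch to Walk (2 → 11). Not NE.
(Walk, Concede): Side A can switch to Push (0 → 3). Not NE.
(Walk, Hold): Side B can switch to Concede (2 → 5). Not NE.

There is no pure-strategy Nash equilibrium.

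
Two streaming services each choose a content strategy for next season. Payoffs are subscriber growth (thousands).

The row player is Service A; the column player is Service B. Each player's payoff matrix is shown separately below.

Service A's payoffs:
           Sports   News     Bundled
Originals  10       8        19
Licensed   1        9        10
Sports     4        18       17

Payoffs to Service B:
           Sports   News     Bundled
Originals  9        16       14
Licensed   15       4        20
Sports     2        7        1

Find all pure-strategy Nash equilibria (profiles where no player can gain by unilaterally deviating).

Mark each player's best response to every combination of opponents' strategies; a profile where every player is best-responding is a pure Nash equilibrium.
Service A against Sports: payoffs 10, 1, 4 → best response Originals.
Service A against News: payoffs 8, 9, 18 → best response Sports.
Service A against Bundled: payoffs 19, 10, 17 → best response Originals.
Service B against Originals: payoffs 9, 16, 14 → best response News.
Service B against Licensed: payoffs 15, 4, 20 → best response Bundled.
Service B against Sports: payoffs 2, 7, 1 → best response News.
Mutual best responses: (Sports, News).

Pure NE: (Sports, News)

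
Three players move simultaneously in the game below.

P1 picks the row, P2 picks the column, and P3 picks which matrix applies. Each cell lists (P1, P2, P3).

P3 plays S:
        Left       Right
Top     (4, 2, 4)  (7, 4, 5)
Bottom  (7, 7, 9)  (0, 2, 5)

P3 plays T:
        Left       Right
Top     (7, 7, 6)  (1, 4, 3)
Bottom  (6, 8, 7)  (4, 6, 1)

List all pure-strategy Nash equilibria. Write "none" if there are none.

(Top, Left, S): P1 can switch to Bottom (4 → 7). Not NE.
(Top, Left, T): P1 gets 7, best alternative 6; P2 gets 7, best alternative 4; P3 gets 6, best alternative 4. No profitable deviation — NE.
(Top, Right, S): P1 gets 7, best alternative 0; P2 gets 4, best alternative 2; P3 gets 5, best alternative 3. No profitable deviation — NE.
(Top, Right, T): P1 can switch to Bottom (1 → 4). Not NE.
(Bottom, Left, S): P1 gets 7, best alternative 4; P2 gets 7, best alternative 2; P3 gets 9, best alternative 7. No profitable deviation — NE.
(Bottom, Left, T): P1 can switch to Top (6 → 7). Not NE.
(Bottom, Right, S): P1 can switch to Top (0 → 7). Not NE.
(Bottom, Right, T): P2 can switch to Left (6 → 8). Not NE.

The pure Nash equilibria are (Top, Left, T), (Top, Right, S), (Bottom, Left, S).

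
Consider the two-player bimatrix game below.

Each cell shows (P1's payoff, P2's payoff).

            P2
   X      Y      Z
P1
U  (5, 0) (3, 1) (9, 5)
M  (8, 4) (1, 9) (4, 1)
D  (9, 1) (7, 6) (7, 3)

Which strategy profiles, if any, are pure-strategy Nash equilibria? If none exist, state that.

Pure-strategy Nash equilibria: (U, Z); (D, Y)

P1 against X: payoffs 5, 8, 9 → best response D.
P1 against Y: payoffs 3, 1, 7 → best response D.
P1 against Z: payoffs 9, 4, 7 → best response U.
P2 against U: payoffs 0, 1, 5 → best response Z.
P2 against M: payoffs 4, 9, 1 → best response Y.
P2 against D: payoffs 1, 6, 3 → best response Y.
Mutual best responses: (U, Z); (D, Y).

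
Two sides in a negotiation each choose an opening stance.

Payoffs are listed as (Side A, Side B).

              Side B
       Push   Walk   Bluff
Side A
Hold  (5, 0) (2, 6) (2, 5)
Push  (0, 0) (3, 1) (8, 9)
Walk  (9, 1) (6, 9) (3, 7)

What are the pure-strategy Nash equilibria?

(Push, Bluff); (Walk, Walk)

Mark each player's best response to every combination of opponents' strategies; a profile where every player is best-responding is a pure Nash equilibrium.
Side A against Push: payoffs 5, 0, 9 → best response Walk.
Side A against Walk: payoffs 2, 3, 6 → best response Walk.
Side A against Bluff: payoffs 2, 8, 3 → best response Push.
Side B against Hold: payoffs 0, 6, 5 → best response Walk.
Side B against Push: payoffs 0, 1, 9 → best response Bluff.
Side B against Walk: payoffs 1, 9, 7 → best response Walk.
Mutual best responses: (Push, Bluff); (Walk, Walk).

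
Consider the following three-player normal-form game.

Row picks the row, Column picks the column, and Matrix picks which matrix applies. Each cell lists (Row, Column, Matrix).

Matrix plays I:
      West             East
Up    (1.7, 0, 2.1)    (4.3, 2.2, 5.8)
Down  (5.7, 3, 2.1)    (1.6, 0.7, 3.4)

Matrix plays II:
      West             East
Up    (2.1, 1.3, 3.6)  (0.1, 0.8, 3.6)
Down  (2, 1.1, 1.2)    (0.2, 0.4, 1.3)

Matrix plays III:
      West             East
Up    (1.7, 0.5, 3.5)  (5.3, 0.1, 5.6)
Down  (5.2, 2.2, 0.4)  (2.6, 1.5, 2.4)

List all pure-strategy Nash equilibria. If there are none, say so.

(Up, West, I): Row can switch to Down (1.7 → 5.7). Not NE.
(Up, West, II): Row gets 2.1, best alternative 2; Column gets 1.3, best alternative 0.8; Matrix gets 3.6, best alternative 3.5. No profitable deviation — NE.
(Up, West, III): Row can switch to Down (1.7 → 5.2). Not NE.
(Up, East, I): Row gets 4.3, best alternative 1.6; Column gets 2.2, best alternative 0; Matrix gets 5.8, best alternative 5.6. No profitable deviation — NE.
(Up, East, II): Row can switch to Down (0.1 → 0.2). Not NE.
(Up, East, III): Column can switch to West (0.1 → 0.5). Not NE.
(Down, West, I): Row gets 5.7, best alternative 1.7; Column gets 3, best alternative 0.7; Matrix gets 2.1, best alternative 1.2. No profitable deviation — NE.
(Down, West, II): Row can switch to Up (2 → 2.1). Not NE.
(Down, West, III): Matrix can switch to I (0.4 → 2.1). Not NE.
(Down, East, I): Row can switch to Up (1.6 → 4.3). Not NE.
(Down, East, II): Column can switch to West (0.4 → 1.1). Not NE.
(The remaining 1 profile has a profitable deviation by the same check.)

Pure-strategy Nash equilibria: (Up, West, II) and (Up, East, I) and (Down, West, I)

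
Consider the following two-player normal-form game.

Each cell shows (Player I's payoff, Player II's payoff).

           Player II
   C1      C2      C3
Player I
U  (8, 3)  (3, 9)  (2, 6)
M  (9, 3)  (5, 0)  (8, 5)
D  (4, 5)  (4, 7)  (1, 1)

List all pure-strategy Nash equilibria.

The unique pure-strategy Nash equilibrium is (M, C3).

(U, C1): Player I can switch to M (8 → 9). Not NE.
(U, C2): Player I can switch to M (3 → 5). Not NE.
(U, C3): Player I can switch to M (2 → 8). Not NE.
(M, C1): Player II can switch to C3 (3 → 5). Not NE.
(M, C2): Player II can switch to C1 (0 → 3). Not NE.
(M, C3): Player I gets 8, best alternative 2; Player II gets 5, best alternative 3. No profitable deviation — NE.
(D, C1): Player I can switch to U (4 → 8). Not NE.
(D, C2): Player I can switch to M (4 → 5). Not NE.
(D, C3): Player I can switch to U (1 → 2). Not NE.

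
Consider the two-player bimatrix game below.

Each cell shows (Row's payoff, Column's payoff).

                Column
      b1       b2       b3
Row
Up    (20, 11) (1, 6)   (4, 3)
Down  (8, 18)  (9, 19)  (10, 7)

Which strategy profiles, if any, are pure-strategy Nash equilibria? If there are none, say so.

Row against b1: payoffs 20, 8 → best response Up.
Row against b2: payoffs 1, 9 → best response Down.
Row against b3: payoffs 4, 10 → best response Down.
Column against Up: payoffs 11, 6, 3 → best response b1.
Column against Down: payoffs 18, 19, 7 → best response b2.
Mutual best responses: (Up, b1); (Down, b2).

(Up, b1) and (Down, b2)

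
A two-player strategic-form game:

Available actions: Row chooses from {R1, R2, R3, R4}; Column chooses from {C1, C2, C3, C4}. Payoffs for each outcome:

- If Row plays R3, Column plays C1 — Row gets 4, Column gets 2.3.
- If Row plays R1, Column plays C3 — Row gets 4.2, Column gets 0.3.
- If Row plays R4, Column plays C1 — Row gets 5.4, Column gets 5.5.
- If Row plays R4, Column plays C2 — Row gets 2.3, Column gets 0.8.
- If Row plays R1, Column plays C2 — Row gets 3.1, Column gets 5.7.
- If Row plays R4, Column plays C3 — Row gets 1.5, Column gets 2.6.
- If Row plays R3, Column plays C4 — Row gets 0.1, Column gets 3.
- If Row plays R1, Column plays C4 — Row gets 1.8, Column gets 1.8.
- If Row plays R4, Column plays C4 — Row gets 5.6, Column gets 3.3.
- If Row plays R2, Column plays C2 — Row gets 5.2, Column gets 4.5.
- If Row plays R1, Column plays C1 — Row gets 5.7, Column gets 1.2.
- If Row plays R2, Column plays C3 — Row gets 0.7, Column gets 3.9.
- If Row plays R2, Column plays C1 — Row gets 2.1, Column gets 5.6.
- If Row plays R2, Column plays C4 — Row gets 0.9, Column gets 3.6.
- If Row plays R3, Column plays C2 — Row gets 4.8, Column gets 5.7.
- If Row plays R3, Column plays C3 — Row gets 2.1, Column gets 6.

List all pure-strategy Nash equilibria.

For each strategy profile, look for a profitable unilateral deviation.
(R1, C1): Column can switch to C2 (1.2 → 5.7). Not NE.
(R1, C2): Row can switch to R2 (3.1 → 5.2). Not NE.
(R1, C3): Column can switch to C1 (0.3 → 1.2). Not NE.
(R1, C4): Row can switch to R4 (1.8 → 5.6). Not NE.
(R2, C1): Row can switch to R1 (2.1 → 5.7). Not NE.
(R2, C2): Column can switch to C1 (4.5 → 5.6). Not NE.
(R2, C3): Row can switch to R1 (0.7 → 4.2). Not NE.
(R2, C4): Row can switch to R1 (0.9 → 1.8). Not NE.
(R3, C1): Row can switch to R1 (4 → 5.7). Not NE.
(R3, C2): Row can switch to R2 (4.8 → 5.2). Not NE.
(R3, C3): Row can switch to R1 (2.1 → 4.2). Not NE.
(R3, C4): Row can switch to R1 (0.1 → 1.8). Not NE.
(The remaining 4 profiles each have a profitable deviation by the same check.)

No pure-strategy Nash equilibrium.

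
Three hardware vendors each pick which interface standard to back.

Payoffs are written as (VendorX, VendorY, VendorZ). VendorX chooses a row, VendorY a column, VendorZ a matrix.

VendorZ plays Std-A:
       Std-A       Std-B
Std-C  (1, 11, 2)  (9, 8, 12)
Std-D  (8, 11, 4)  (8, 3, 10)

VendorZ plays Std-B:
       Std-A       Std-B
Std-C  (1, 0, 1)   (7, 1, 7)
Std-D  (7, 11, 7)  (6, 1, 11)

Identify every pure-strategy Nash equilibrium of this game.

For each strategy profile, look for a profitable unilateral deviation.
(Std-C, Std-A, Std-A): VendorX can switch to Std-D (1 → 8). Not NE.
(Std-C, Std-A, Std-B): VendorX can switch to Std-D (1 → 7). Not NE.
(Std-C, Std-B, Std-A): VendorY can switch to Std-A (8 → 11). Not NE.
(Std-C, Std-B, Std-B): VendorZ can switch to Std-A (7 → 12). Not NE.
(Std-D, Std-A, Std-A): VendorZ can switch to Std-B (4 → 7). Not NE.
(Std-D, Std-A, Std-B): VendorX gets 7, best alternative 1; VendorY gets 11, best alternative 1; VendorZ gets 7, best alternative 4. No profitable deviation — NE.
(Std-D, Std-B, Std-A): VendorX can switch to Std-C (8 → 9). Not NE.
(The remaining 1 profile has a profitable deviation by the same check.)

Pure NE: (Std-D, Std-A, Std-B)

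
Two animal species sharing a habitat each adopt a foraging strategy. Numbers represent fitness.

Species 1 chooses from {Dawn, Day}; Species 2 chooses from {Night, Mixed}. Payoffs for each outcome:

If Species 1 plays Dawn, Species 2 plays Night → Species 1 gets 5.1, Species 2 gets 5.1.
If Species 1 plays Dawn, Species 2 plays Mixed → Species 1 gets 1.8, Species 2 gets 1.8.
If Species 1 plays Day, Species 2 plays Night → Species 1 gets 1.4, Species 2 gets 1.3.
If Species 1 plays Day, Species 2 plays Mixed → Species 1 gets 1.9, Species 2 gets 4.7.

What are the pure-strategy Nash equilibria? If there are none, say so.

Pure-strategy Nash equilibria: (Dawn, Night); (Day, Mixed)

Species 1 against Night: payoffs 5.1, 1.4 → best response Dawn.
Species 1 against Mixed: payoffs 1.8, 1.9 → best response Day.
Species 2 against Dawn: payoffs 5.1, 1.8 → best response Night.
Species 2 against Day: payoffs 1.3, 4.7 → best response Mixed.
Mutual best responses: (Dawn, Night); (Day, Mixed).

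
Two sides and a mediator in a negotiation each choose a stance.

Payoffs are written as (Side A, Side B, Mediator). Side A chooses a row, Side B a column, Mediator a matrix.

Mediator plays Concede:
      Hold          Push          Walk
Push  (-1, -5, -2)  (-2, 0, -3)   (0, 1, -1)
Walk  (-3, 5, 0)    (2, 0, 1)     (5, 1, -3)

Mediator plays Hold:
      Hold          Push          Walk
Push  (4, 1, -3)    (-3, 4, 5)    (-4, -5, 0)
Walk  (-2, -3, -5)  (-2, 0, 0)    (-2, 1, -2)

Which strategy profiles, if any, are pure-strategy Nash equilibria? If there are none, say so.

(Push, Hold, Concede): Side B can switch to Push (-5 → 0). Not NE.
(Push, Hold, Hold): Side B can switch to Push (1 → 4). Not NE.
(Push, Push, Concede): Side A can switch to Walk (-2 → 2). Not NE.
(Push, Push, Hold): Side A can switch to Walk (-3 → -2). Not NE.
(Push, Walk, Concede): Side A can switch to Walk (0 → 5). Not NE.
(Push, Walk, Hold): Side A can switch to Walk (-4 → -2). Not NE.
(Walk, Hold, Concede): Side A can switch to Push (-3 → -1). Not NE.
(Walk, Hold, Hold): Side A can switch to Push (-2 → 4). Not NE.
(Walk, Push, Concede): Side B can switch to Hold (0 → 5). Not NE.
(Walk, Push, Hold): Side B can switch to Walk (0 → 1). Not NE.
(Walk, Walk, Hold): Side A gets -2, best alternative -4; Side B gets 1, best alternative 0; Mediator gets -2, best alternative -3. No profitable deviation — NE.
(The remaining 1 profile has a profitable deviation by the same check.)

Pure NE: (Walk, Walk, Hold)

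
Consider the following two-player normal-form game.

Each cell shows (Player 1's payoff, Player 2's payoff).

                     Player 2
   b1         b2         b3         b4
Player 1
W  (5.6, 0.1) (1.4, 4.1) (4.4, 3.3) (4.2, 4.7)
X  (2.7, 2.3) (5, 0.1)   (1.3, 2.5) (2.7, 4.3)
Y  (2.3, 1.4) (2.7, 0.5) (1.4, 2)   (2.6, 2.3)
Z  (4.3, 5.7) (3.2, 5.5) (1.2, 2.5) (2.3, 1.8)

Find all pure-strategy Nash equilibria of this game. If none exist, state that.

(W, b1): Player 2 can switch to b2 (0.1 → 4.1). Not NE.
(W, b2): Player 1 can switch to X (1.4 → 5). Not NE.
(W, b3): Player 2 can switch to b2 (3.3 → 4.1). Not NE.
(W, b4): Player 1 gets 4.2, best alternative 2.7; Player 2 gets 4.7, best alternative 4.1. No profitable deviation — NE.
(X, b1): Player 1 can switch to W (2.7 → 5.6). Not NE.
(X, b2): Player 2 can switch to b1 (0.1 → 2.3). Not NE.
(X, b3): Player 1 can switch to W (1.3 → 4.4). Not NE.
(X, b4): Player 1 can switch to W (2.7 → 4.2). Not NE.
(Y, b1): Player 1 can switch to W (2.3 → 5.6). Not NE.
(Y, b2): Player 1 can switch to X (2.7 → 5). Not NE.
(Y, b3): Player 1 can switch to W (1.4 → 4.4). Not NE.
(The remaining 5 profiles each have a profitable deviation by the same check.)

Pure NE: (W, b4)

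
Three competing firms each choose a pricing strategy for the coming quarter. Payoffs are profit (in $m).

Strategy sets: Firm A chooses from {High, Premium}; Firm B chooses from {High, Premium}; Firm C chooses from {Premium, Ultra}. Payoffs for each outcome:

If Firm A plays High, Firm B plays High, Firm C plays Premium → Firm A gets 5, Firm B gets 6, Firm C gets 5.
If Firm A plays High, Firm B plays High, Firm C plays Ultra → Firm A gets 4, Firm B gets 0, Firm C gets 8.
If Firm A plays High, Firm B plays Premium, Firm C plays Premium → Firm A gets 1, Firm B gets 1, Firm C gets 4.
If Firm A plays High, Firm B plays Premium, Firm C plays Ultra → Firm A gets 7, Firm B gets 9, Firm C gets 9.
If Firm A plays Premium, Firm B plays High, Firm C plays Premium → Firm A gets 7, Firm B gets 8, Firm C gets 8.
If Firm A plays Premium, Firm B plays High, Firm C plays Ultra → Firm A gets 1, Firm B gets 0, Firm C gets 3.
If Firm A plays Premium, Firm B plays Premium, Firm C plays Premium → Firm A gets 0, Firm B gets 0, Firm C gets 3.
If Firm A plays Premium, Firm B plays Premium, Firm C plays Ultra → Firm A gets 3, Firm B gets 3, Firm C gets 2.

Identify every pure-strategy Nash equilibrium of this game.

Firm A against (High, Premium): payoffs 5, 7 → best response Premium.
Firm A against (High, Ultra): payoffs 4, 1 → best response High.
Firm A against (Premium, Premium): payoffs 1, 0 → best response High.
Firm A against (Premium, Ultra): payoffs 7, 3 → best response High.
Firm B against (High, Premium): payoffs 6, 1 → best response High.
Firm B against (High, Ultra): payoffs 0, 9 → best response Premium.
Firm B against (Premium, Premium): payoffs 8, 0 → best response High.
Firm B against (Premium, Ultra): payoffs 0, 3 → best response Premium.
Firm C against (High, High): payoffs 5, 8 → best response Ultra.
Firm C against (High, Premium): payoffs 4, 9 → best response Ultra.
Firm C against (Premium, High): payoffs 8, 3 → best response Premium.
Firm C against (Premium, Premium): payoffs 3, 2 → best response Premium.
Mutual best responses: (High, Premium, Ultra); (Premium, High, Premium).

Pure-strategy Nash equilibria: (High, Premium, Ultra); (Premium, High, Premium)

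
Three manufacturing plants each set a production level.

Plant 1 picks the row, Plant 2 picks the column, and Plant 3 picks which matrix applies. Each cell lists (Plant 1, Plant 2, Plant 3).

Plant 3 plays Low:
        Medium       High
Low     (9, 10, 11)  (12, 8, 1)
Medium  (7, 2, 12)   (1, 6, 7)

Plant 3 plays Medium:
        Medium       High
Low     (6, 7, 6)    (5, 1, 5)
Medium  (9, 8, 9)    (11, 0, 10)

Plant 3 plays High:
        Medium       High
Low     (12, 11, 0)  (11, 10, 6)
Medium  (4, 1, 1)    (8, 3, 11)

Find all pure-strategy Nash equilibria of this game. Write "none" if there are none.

Check each profile: it is a Nash equilibrium iff no player can strictly gain by switching unilaterally.
(Low, Medium, Low): Plant 1 gets 9, best alternative 7; Plant 2 gets 10, best alternative 8; Plant 3 gets 11, best alternative 6. No profitable deviation — NE.
(Low, Medium, Medium): Plant 1 can switch to Medium (6 → 9). Not NE.
(Low, Medium, High): Plant 3 can switch to Low (0 → 11). Not NE.
(Low, High, Low): Plant 2 can switch to Medium (8 → 10). Not NE.
(Low, High, Medium): Plant 1 can switch to Medium (5 → 11). Not NE.
(Low, High, High): Plant 2 can switch to Medium (10 → 11). Not NE.
(Medium, Medium, Low): Plant 1 can switch to Low (7 → 9). Not NE.
(Medium, Medium, Medium): Plant 3 can switch to Low (9 → 12). Not NE.
(Medium, Medium, High): Plant 1 can switch to Low (4 → 12). Not NE.
(Medium, High, Low): Plant 1 can switch to Low (1 → 12). Not NE.
(Medium, High, Medium): Plant 2 can switch to Medium (0 → 8). Not NE.
(Medium, High, High): Plant 1 can switch to Low (8 → 11). Not NE.

The unique pure-strategy Nash equilibrium is (Low, Medium, Low).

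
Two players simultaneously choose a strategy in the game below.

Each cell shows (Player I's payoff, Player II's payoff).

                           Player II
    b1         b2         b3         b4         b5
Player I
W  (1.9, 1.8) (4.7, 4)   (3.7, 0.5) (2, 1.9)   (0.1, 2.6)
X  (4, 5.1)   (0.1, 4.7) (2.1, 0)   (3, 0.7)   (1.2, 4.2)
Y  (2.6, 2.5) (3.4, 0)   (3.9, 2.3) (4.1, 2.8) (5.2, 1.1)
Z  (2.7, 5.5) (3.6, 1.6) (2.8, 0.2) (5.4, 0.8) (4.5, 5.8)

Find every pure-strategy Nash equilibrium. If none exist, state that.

(W, b2), (X, b1)

Player I against b1: payoffs 1.9, 4, 2.6, 2.7 → best response X.
Player I against b2: payoffs 4.7, 0.1, 3.4, 3.6 → best response W.
Player I against b3: payoffs 3.7, 2.1, 3.9, 2.8 → best response Y.
Player I against b4: payoffs 2, 3, 4.1, 5.4 → best response Z.
Player I against b5: payoffs 0.1, 1.2, 5.2, 4.5 → best response Y.
Player II against W: payoffs 1.8, 4, 0.5, 1.9, 2.6 → best response b2.
Player II against X: payoffs 5.1, 4.7, 0, 0.7, 4.2 → best response b1.
Player II against Y: payoffs 2.5, 0, 2.3, 2.8, 1.1 → best response b4.
Player II against Z: payoffs 5.5, 1.6, 0.2, 0.8, 5.8 → best response b5.
Mutual best responses: (W, b2); (X, b1).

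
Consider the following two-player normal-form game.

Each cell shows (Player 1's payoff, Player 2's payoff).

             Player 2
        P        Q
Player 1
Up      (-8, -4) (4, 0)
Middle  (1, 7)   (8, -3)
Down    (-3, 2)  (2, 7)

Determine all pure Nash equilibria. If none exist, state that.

The unique pure-strategy Nash equilibrium is (Middle, P).

Player 1 against P: payoffs -8, 1, -3 → best response Middle.
Player 1 against Q: payoffs 4, 8, 2 → best response Middle.
Player 2 against Up: payoffs -4, 0 → best response Q.
Player 2 against Middle: payoffs 7, -3 → best response P.
Player 2 against Down: payoffs 2, 7 → best response Q.
Mutual best responses: (Middle, P).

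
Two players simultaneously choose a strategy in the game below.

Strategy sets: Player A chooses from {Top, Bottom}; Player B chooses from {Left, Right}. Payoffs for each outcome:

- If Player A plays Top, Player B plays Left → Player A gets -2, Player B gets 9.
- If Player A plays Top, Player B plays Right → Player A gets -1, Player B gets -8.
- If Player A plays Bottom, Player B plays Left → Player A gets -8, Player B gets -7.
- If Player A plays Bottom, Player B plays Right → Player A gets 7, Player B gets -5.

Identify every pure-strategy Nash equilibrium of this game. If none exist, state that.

The pure Nash equilibria are (Top, Left) and (Bottom, Right).

Mark each player's best response to every combination of opponents' strategies; a profile where every player is best-responding is a pure Nash equilibrium.
Player A against Left: payoffs -2, -8 → best response Top.
Player A against Right: payoffs -1, 7 → best response Bottom.
Player B against Top: payoffs 9, -8 → best response Left.
Player B against Bottom: payoffs -7, -5 → best response Right.
Mutual best responses: (Top, Left); (Bottom, Right).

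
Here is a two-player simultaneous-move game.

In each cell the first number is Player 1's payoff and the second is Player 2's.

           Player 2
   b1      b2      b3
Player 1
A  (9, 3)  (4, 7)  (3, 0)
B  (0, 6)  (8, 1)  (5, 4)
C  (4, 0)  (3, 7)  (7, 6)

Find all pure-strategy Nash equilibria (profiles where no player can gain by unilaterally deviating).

Mark each player's best response to every combination of opponents' strategies; a profile where every player is best-responding is a pure Nash equilibrium.
Player 1 against b1: payoffs 9, 0, 4 → best response A.
Player 1 against b2: payoffs 4, 8, 3 → best response B.
Player 1 against b3: payoffs 3, 5, 7 → best response C.
Player 2 against A: payoffs 3, 7, 0 → best response b2.
Player 2 against B: payoffs 6, 1, 4 → best response b1.
Player 2 against C: payoffs 0, 7, 6 → best response b2.
No profile is a mutual best response for all players.

There is no pure-strategy Nash equilibrium.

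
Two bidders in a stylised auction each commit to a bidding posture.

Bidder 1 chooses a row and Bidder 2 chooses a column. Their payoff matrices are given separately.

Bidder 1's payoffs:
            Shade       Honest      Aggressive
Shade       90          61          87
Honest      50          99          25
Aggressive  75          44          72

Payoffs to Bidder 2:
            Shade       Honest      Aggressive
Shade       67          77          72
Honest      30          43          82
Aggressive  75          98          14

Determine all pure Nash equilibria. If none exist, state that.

There is no pure-strategy Nash equilibrium.

(Shade, Shade): Bidder 2 can switch to Honest (67 → 77). Not NE.
(Shade, Honest): Bidder 1 can switch to Honest (61 → 99). Not NE.
(Shade, Aggressive): Bidder 2 can switch to Honest (72 → 77). Not NE.
(Honest, Shade): Bidder 1 can switch to Shade (50 → 90). Not NE.
(Honest, Honest): Bidder 2 can switch to Aggressive (43 → 82). Not NE.
(Honest, Aggressive): Bidder 1 can switch to Shade (25 → 87). Not NE.
(Aggressive, Shade): Bidder 1 can switch to Shade (75 → 90). Not NE.
(Aggressive, Honest): Bidder 1 can switch to Shade (44 → 61). Not NE.
(The remaining 1 profile has a profitable deviation by the same check.)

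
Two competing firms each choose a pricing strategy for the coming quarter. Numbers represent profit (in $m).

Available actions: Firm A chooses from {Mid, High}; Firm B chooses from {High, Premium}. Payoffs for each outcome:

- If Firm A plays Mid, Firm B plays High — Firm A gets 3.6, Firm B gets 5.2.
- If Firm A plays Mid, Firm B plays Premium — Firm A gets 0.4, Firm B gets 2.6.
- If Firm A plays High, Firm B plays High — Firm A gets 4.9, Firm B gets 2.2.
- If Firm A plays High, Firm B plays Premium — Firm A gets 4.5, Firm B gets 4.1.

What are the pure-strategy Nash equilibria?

Pure NE: (High, Premium)

For each player, find the best response to each opponent profile; mutual best responses are the pure NE.
Firm A against High: payoffs 3.6, 4.9 → best response High.
Firm A against Premium: payoffs 0.4, 4.5 → best response High.
Firm B against Mid: payoffs 5.2, 2.6 → best response High.
Firm B against High: payoffs 2.2, 4.1 → best response Premium.
Mutual best responses: (High, Premium).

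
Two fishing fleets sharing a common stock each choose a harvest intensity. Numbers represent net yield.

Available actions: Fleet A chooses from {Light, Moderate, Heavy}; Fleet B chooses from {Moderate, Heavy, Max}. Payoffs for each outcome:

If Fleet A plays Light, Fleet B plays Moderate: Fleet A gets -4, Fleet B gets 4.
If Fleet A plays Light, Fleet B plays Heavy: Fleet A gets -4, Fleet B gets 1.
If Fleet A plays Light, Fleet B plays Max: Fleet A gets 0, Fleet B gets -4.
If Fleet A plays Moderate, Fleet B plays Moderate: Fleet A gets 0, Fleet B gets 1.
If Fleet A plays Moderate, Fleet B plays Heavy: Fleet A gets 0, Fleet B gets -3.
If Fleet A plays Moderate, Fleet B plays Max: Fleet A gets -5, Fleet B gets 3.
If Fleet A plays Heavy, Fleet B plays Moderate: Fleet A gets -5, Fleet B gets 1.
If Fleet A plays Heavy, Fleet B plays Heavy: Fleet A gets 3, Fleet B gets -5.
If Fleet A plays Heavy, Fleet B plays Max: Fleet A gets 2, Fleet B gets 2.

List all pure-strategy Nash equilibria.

Pure NE: (Heavy, Max)

For each strategy profile, look for a profitable unilateral deviation.
(Light, Moderate): Fleet A can switch to Moderate (-4 → 0). Not NE.
(Light, Heavy): Fleet A can switch to Moderate (-4 → 0). Not NE.
(Light, Max): Fleet A can switch to Heavy (0 → 2). Not NE.
(Moderate, Moderate): Fleet B can switch to Max (1 → 3). Not NE.
(Moderate, Heavy): Fleet A can switch to Heavy (0 → 3). Not NE.
(Moderate, Max): Fleet A can switch to Light (-5 → 0). Not NE.
(Heavy, Moderate): Fleet A can switch to Light (-5 → -4). Not NE.
(Heavy, Heavy): Fleet B can switch to Moderate (-5 → 1). Not NE.
(Heavy, Max): Fleet A gets 2, best alternative 0; Fleet B gets 2, best alternative 1. No profitable deviation — NE.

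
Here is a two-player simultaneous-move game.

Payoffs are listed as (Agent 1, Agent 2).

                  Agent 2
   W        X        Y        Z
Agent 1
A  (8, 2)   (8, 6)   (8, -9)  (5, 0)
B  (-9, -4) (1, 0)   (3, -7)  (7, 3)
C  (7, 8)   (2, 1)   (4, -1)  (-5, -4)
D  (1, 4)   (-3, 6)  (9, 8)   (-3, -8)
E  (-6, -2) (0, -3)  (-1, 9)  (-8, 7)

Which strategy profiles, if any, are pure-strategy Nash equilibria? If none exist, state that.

The pure Nash equilibria are (A, X) and (B, Z) and (D, Y).

Agent 1 against W: payoffs 8, -9, 7, 1, -6 → best response A.
Agent 1 against X: payoffs 8, 1, 2, -3, 0 → best response A.
Agent 1 against Y: payoffs 8, 3, 4, 9, -1 → best response D.
Agent 1 against Z: payoffs 5, 7, -5, -3, -8 → best response B.
Agent 2 against A: payoffs 2, 6, -9, 0 → best response X.
Agent 2 against B: payoffs -4, 0, -7, 3 → best response Z.
Agent 2 against C: payoffs 8, 1, -1, -4 → best response W.
Agent 2 against D: payoffs 4, 6, 8, -8 → best response Y.
Agent 2 against E: payoffs -2, -3, 9, 7 → best response Y.
Mutual best responses: (A, X); (B, Z); (D, Y).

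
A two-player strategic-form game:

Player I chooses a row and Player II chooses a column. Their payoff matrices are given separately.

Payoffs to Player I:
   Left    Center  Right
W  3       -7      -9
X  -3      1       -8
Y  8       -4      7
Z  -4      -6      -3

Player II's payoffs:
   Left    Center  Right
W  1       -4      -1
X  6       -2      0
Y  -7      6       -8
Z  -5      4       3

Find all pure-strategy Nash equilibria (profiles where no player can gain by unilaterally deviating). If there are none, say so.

Mark each player's best response to every combination of opponents' strategies; a profile where every player is best-responding is a pure Nash equilibrium.
Player I against Left: payoffs 3, -3, 8, -4 → best response Y.
Player I against Center: payoffs -7, 1, -4, -6 → best response X.
Player I against Right: payoffs -9, -8, 7, -3 → best response Y.
Player II against W: payoffs 1, -4, -1 → best response Left.
Player II against X: payoffs 6, -2, 0 → best response Left.
Player II against Y: payoffs -7, 6, -8 → best response Center.
Player II against Z: payoffs -5, 4, 3 → best response Center.
No profile is a mutual best response for all players.

There is no pure-strategy Nash equilibrium.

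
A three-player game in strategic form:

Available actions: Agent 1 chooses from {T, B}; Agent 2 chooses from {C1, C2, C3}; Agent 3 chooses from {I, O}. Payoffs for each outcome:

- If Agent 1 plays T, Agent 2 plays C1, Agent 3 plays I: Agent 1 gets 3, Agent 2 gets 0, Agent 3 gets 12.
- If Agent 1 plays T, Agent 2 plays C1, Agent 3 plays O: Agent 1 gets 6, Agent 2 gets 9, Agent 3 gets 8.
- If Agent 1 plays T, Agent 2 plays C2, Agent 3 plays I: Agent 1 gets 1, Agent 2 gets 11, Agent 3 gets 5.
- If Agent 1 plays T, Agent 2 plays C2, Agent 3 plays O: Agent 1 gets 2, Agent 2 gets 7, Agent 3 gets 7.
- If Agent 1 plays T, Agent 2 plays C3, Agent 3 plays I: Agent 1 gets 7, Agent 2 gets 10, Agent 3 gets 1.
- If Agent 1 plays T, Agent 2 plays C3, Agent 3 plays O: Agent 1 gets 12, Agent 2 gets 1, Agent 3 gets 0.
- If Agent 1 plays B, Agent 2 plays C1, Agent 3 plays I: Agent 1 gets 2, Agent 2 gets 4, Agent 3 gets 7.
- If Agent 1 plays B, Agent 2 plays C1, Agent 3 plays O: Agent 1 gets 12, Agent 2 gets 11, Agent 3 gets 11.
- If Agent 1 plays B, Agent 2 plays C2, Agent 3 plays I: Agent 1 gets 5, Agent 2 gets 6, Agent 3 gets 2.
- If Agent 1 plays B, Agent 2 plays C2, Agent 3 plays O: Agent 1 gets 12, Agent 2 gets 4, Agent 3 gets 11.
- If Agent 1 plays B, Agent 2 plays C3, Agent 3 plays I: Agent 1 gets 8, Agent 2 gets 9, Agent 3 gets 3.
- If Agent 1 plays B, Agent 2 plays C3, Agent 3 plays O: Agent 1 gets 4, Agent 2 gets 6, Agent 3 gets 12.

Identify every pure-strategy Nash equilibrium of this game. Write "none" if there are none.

(B, C1, O)

(T, C1, I): Agent 2 can switch to C2 (0 → 11). Not NE.
(T, C1, O): Agent 1 can switch to B (6 → 12). Not NE.
(T, C2, I): Agent 1 can switch to B (1 → 5). Not NE.
(T, C2, O): Agent 1 can switch to B (2 → 12). Not NE.
(T, C3, I): Agent 1 can switch to B (7 → 8). Not NE.
(T, C3, O): Agent 2 can switch to C1 (1 → 9). Not NE.
(B, C1, O): Agent 1 gets 12, best alternative 6; Agent 2 gets 11, best alternative 6; Agent 3 gets 11, best alternative 7. No profitable deviation — NE.
(The remaining 5 profiles each have a profitable deviation by the same check.)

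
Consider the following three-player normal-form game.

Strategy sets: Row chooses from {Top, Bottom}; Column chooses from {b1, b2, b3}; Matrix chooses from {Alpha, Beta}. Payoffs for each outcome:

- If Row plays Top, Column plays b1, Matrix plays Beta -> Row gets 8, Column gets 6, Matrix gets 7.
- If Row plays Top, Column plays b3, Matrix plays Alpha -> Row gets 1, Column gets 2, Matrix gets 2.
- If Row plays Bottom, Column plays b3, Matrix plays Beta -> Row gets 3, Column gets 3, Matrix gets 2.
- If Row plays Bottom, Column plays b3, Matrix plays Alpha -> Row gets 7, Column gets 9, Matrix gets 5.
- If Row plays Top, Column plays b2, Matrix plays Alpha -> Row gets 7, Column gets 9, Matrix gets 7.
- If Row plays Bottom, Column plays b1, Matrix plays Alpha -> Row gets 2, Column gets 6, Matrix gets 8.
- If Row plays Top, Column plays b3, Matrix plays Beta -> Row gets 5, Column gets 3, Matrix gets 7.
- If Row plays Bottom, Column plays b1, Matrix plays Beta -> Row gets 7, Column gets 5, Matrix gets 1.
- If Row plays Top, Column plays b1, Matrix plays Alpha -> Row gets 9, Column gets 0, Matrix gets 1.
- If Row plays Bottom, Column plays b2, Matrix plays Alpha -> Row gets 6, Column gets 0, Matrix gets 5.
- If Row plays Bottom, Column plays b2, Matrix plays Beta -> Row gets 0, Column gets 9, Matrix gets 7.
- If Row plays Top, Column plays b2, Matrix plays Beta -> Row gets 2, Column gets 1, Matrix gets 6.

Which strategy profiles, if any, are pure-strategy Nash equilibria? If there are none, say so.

For each strategy profile, look for a profitable unilateral deviation.
(Top, b1, Alpha): Column can switch to b2 (0 → 9). Not NE.
(Top, b1, Beta): Row gets 8, best alternative 7; Column gets 6, best alternative 3; Matrix gets 7, best alternative 1. No profitable deviation — NE.
(Top, b2, Alpha): Row gets 7, best alternative 6; Column gets 9, best alternative 2; Matrix gets 7, best alternative 6. No profitable deviation — NE.
(Top, b2, Beta): Column can switch to b1 (1 → 6). Not NE.
(Top, b3, Alpha): Row can switch to Bottom (1 → 7). Not NE.
(Top, b3, Beta): Column can switch to b1 (3 → 6). Not NE.
(Bottom, b1, Alpha): Row can switch to Top (2 → 9). Not NE.
(Bottom, b1, Beta): Row can switch to Top (7 → 8). Not NE.
(Bottom, b2, Alpha): Row can switch to Top (6 → 7). Not NE.
(Bottom, b2, Beta): Row can switch to Top (0 → 2). Not NE.
(Bottom, b3, Alpha): Row gets 7, best alternative 1; Column gets 9, best alternative 6; Matrix gets 5, best alternative 2. No profitable deviation — NE.
(The remaining 1 profile has a profitable deviation by the same check.)

Pure-strategy Nash equilibria: (Top, b1, Beta), (Top, b2, Alpha), (Bottom, b3, Alpha)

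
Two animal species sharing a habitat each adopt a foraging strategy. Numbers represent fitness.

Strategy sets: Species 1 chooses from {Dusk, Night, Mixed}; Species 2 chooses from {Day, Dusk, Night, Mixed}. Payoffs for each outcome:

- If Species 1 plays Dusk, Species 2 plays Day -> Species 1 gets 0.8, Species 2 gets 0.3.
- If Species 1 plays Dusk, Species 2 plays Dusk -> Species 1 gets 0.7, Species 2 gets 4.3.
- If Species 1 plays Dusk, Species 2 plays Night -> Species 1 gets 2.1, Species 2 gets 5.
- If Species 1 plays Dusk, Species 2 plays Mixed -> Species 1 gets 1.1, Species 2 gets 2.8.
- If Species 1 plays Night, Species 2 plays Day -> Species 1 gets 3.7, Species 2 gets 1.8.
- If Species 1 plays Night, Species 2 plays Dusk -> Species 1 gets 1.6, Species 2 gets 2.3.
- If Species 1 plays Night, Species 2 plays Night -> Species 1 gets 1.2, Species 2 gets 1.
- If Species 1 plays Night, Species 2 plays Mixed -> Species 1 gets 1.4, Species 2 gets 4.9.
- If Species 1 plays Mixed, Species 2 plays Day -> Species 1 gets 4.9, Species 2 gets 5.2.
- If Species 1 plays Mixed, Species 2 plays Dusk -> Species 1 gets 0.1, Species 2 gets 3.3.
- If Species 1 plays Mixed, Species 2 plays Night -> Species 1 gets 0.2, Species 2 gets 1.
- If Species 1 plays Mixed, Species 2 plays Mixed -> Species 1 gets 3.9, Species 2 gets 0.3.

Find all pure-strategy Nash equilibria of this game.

Species 1 against Day: payoffs 0.8, 3.7, 4.9 → best response Mixed.
Species 1 against Dusk: payoffs 0.7, 1.6, 0.1 → best response Night.
Species 1 against Night: payoffs 2.1, 1.2, 0.2 → best response Dusk.
Species 1 against Mixed: payoffs 1.1, 1.4, 3.9 → best response Mixed.
Species 2 against Dusk: payoffs 0.3, 4.3, 5, 2.8 → best response Night.
Species 2 against Night: payoffs 1.8, 2.3, 1, 4.9 → best response Mixed.
Species 2 against Mixed: payoffs 5.2, 3.3, 1, 0.3 → best response Day.
Mutual best responses: (Dusk, Night); (Mixed, Day).

Pure-strategy Nash equilibria: (Dusk, Night); (Mixed, Day)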